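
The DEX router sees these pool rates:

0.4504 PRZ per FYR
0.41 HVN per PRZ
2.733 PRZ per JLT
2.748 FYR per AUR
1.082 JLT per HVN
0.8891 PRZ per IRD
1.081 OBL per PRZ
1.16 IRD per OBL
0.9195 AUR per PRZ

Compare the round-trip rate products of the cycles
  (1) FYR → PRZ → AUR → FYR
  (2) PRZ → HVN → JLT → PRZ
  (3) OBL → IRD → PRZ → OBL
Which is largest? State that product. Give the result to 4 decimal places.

1.2124

(1) 0.4504 × 0.9195 × 2.748 = 1.13806
(2) 0.41 × 1.082 × 2.733 = 1.21241
(3) 1.16 × 0.8891 × 1.081 = 1.11490
Highest is cycle (2) at 1.2124 (>1, arbitrage).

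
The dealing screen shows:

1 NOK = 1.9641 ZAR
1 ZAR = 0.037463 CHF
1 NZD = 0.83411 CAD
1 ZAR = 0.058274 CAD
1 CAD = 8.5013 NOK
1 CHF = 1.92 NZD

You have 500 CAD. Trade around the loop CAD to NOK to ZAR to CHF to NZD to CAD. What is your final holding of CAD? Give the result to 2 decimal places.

500.89

500 CAD × 8.5013 = 4250.65 NOK
4250.65 NOK × 1.9641 = 8348.701665 ZAR
8348.701665 ZAR × 0.037463 = 312.767410475895 CHF
312.767410475895 CHF × 1.92 = 600.5134281137184 NZD
600.5134281137184 NZD × 0.83411 = 500.894255523933654624 CAD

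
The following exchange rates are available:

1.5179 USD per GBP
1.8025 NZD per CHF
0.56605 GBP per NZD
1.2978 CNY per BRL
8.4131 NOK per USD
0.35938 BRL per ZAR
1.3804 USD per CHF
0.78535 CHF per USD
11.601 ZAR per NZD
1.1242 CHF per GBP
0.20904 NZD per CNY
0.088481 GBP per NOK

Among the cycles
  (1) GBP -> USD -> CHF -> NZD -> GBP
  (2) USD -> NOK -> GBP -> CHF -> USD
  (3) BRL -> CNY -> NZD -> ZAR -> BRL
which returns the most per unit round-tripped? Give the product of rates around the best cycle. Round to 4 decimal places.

1.2163

(1) 1.5179 × 0.78535 × 1.8025 × 0.56605 = 1.21629
(2) 8.4131 × 0.088481 × 1.1242 × 1.3804 = 1.15519
(3) 1.2978 × 0.20904 × 11.601 × 0.35938 = 1.13106
Highest is cycle (1) at 1.2163 (>1, arbitrage).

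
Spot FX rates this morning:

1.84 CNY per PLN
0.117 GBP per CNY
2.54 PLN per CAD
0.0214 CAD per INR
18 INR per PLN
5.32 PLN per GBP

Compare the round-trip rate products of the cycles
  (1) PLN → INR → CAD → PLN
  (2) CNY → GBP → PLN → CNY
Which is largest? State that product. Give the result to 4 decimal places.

1.1453

(1) 18 × 0.0214 × 2.54 = 0.97841
(2) 0.117 × 5.32 × 1.84 = 1.14529
Highest is cycle (2) at 1.1453 (>1, arbitrage).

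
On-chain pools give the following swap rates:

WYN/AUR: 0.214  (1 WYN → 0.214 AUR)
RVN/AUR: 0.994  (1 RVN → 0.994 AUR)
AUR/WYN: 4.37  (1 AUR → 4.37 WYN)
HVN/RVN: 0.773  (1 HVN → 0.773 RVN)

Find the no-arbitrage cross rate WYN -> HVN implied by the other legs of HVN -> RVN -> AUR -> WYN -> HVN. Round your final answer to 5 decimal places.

Known legs of the cycle: 0.773 × 0.994 × 4.37 = 3.35774194
For no arbitrage the full-cycle product must be 1, so the missing rate is 1 / 3.35774194 ≈ 0.2978192.

0.29782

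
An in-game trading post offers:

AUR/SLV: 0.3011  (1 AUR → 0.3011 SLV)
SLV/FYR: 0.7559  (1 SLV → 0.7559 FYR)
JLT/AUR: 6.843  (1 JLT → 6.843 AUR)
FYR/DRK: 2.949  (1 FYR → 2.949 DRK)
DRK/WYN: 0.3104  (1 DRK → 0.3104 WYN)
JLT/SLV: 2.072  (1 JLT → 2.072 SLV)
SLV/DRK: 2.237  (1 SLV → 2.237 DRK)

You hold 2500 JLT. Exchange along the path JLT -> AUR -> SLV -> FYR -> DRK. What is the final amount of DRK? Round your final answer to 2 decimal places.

2500 JLT × 6.843 = 17107.5 AUR
17107.5 AUR × 0.3011 = 5151.06825 SLV
5151.06825 SLV × 0.7559 = 3893.692490175 FYR
3893.692490175 FYR × 2.949 = 11482.499153526075 DRK

11482.50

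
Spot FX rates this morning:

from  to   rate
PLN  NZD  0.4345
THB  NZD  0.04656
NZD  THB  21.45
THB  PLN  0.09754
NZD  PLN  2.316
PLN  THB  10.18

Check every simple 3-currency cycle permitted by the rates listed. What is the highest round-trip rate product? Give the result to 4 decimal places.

1.0977

NZD→PLN→THB→NZD: 2.316 × 10.18 × 0.04656 = 1.09774
NZD→THB→PLN→NZD: 21.45 × 0.09754 × 0.4345 = 0.90908
Maximum is NZD→PLN→THB→NZD at 1.0977; arbitrage exists.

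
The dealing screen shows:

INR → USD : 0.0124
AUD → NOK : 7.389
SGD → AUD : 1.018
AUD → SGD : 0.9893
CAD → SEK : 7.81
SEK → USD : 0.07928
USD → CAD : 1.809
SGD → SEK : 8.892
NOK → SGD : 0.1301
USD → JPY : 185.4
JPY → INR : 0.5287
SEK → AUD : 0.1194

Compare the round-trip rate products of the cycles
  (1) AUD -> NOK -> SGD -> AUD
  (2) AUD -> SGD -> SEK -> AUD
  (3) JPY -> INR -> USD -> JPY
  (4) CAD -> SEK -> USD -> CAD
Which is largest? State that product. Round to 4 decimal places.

(1) 7.389 × 0.1301 × 1.018 = 0.97861
(2) 0.9893 × 8.892 × 0.1194 = 1.05034
(3) 0.5287 × 0.0124 × 185.4 = 1.21546
(4) 7.81 × 0.07928 × 1.809 = 1.12009
Highest is cycle (3) at 1.2155 (>1, arbitrage).

1.2155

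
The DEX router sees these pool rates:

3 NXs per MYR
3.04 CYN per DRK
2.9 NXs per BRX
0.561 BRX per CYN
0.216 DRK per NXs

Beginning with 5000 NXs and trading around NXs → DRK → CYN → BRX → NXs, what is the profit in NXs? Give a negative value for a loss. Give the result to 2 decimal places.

5000 NXs × 0.216 = 1080 DRK
1080 DRK × 3.04 = 3283.2 CYN
3283.2 CYN × 0.561 = 1841.8752 BRX
1841.8752 BRX × 2.9 = 5341.43808 NXs
Net change: 5341.43808 − 5000 = 341.43808 NXs

341.44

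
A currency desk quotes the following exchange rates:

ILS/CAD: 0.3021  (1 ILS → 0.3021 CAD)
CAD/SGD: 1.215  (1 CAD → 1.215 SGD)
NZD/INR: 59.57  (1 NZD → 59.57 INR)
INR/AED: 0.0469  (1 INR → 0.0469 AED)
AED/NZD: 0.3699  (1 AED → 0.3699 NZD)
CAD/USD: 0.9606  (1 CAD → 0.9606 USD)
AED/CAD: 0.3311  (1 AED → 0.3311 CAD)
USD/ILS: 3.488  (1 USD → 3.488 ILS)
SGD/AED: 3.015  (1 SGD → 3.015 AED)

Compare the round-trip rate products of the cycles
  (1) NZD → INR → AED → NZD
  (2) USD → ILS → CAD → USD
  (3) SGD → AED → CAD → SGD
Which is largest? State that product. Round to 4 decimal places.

(1) 59.57 × 0.0469 × 0.3699 = 1.03344
(2) 3.488 × 0.3021 × 0.9606 = 1.01221
(3) 3.015 × 0.3311 × 1.215 = 1.21289
Highest is cycle (3) at 1.2129 (>1, arbitrage).

1.2129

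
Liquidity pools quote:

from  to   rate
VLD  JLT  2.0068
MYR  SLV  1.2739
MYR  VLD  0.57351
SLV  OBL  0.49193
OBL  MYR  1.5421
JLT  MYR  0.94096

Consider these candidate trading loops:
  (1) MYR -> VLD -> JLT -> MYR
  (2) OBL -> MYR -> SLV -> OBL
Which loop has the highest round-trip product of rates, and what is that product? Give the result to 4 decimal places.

1.0830

(1) 0.57351 × 2.0068 × 0.94096 = 1.08297
(2) 1.5421 × 1.2739 × 0.49193 = 0.96639
Highest is cycle (1) at 1.0830 (>1, arbitrage).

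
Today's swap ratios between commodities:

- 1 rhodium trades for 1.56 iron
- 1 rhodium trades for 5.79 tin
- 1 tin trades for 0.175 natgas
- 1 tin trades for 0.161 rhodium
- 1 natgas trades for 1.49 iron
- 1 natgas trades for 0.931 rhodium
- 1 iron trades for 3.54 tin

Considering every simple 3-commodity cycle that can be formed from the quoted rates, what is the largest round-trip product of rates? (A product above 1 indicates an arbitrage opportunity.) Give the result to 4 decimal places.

0.9433

natgas→rhodium→tin→natgas: 0.931 × 5.79 × 0.175 = 0.94334
natgas→iron→tin→natgas: 1.49 × 3.54 × 0.175 = 0.92306
tin→rhodium→iron→tin: 0.161 × 1.56 × 3.54 = 0.88911
Maximum is natgas→rhodium→tin→natgas at 0.9433; no arbitrage — every cycle loses value.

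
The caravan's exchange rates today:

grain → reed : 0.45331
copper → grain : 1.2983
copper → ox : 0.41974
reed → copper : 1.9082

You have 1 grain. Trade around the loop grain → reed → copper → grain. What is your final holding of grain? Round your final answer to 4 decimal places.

1.1230

1 grain × 0.45331 = 0.45331 reed
0.45331 reed × 1.9082 = 0.865006142 copper
0.865006142 copper × 1.2983 = 1.1230374741586 grain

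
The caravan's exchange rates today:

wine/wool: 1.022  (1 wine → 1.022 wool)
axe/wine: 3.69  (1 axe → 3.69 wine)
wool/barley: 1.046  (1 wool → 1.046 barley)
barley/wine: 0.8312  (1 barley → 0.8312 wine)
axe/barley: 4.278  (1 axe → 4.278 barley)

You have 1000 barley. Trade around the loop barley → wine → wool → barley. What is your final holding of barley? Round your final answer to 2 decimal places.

888.56

1000 barley × 0.8312 = 831.2 wine
831.2 wine × 1.022 = 849.4864 wool
849.4864 wool × 1.046 = 888.5627744 barley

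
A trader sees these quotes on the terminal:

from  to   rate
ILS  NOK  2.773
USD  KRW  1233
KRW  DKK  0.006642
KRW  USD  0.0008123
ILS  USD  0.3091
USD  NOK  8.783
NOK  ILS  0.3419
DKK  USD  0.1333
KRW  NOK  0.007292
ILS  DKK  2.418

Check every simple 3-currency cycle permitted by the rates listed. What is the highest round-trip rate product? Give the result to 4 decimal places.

USD→KRW→DKK→USD: 1233 × 0.006642 × 0.1333 = 1.09167
USD→NOK→ILS→USD: 8.783 × 0.3419 × 0.3091 = 0.92820
Maximum is USD→KRW→DKK→USD at 1.0917; arbitrage exists.

1.0917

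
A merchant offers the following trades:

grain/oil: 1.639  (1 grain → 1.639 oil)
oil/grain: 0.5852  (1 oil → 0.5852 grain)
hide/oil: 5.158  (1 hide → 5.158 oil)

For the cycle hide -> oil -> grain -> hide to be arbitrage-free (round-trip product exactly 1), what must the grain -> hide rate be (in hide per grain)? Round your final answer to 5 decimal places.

0.33129

Known legs of the cycle: 5.158 × 0.5852 = 3.0184616
For no arbitrage the full-cycle product must be 1, so the missing rate is 1 / 3.0184616 ≈ 0.3312946.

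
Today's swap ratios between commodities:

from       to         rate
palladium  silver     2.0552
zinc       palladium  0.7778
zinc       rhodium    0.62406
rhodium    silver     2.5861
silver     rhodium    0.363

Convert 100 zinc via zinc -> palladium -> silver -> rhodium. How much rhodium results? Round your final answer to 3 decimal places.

100 zinc × 0.7778 = 77.78 palladium
77.78 palladium × 2.0552 = 159.853456 silver
159.853456 silver × 0.363 = 58.026804528 rhodium

58.027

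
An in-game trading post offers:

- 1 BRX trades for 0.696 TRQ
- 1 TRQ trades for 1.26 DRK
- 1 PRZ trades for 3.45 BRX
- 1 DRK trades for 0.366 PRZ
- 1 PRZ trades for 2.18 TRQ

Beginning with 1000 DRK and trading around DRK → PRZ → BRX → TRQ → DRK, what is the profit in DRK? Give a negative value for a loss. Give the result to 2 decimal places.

107.34

1000 DRK × 0.366 = 366 PRZ
366 PRZ × 3.45 = 1262.7 BRX
1262.7 BRX × 0.696 = 878.8392 TRQ
878.8392 TRQ × 1.26 = 1107.337392 DRK
Net change: 1107.337392 − 1000 = 107.337392 DRK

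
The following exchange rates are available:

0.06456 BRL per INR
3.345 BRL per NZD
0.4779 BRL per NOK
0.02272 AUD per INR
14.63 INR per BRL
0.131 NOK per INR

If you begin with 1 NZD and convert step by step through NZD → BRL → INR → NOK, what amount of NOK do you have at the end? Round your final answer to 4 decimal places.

1 NZD × 3.345 = 3.345 BRL
3.345 BRL × 14.63 = 48.93735 INR
48.93735 INR × 0.131 = 6.41079285 NOK

6.4108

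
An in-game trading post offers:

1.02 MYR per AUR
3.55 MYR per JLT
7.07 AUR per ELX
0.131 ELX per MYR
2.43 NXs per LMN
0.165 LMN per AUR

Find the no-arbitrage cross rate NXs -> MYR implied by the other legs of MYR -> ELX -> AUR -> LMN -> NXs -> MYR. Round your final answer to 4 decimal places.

Known legs of the cycle: 0.131 × 7.07 × 0.165 × 2.43 = 0.3713478615
For no arbitrage the full-cycle product must be 1, so the missing rate is 1 / 0.3713478615 ≈ 2.692893.

2.6929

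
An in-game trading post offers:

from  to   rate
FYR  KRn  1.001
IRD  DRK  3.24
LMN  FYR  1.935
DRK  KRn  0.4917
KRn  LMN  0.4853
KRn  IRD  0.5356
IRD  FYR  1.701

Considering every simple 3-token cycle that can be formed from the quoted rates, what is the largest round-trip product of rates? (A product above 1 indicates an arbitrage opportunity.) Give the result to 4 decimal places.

FYR→KRn→LMN→FYR: 1.001 × 0.4853 × 1.935 = 0.93999
IRD→FYR→KRn→IRD: 1.701 × 1.001 × 0.5356 = 0.91197
DRK→KRn→IRD→DRK: 0.4917 × 0.5356 × 3.24 = 0.85327
Maximum is FYR→KRn→LMN→FYR at 0.9400; no arbitrage — every cycle loses value.

0.9400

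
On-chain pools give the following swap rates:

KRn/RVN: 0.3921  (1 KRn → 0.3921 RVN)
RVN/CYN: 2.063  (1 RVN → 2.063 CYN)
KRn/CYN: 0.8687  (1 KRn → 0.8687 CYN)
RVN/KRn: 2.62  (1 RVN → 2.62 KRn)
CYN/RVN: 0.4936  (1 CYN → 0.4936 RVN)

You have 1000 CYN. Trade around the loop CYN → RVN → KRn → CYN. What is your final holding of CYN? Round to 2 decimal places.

1000 CYN × 0.4936 = 493.6 RVN
493.6 RVN × 2.62 = 1293.232 KRn
1293.232 KRn × 0.8687 = 1123.4306384 CYN

1123.43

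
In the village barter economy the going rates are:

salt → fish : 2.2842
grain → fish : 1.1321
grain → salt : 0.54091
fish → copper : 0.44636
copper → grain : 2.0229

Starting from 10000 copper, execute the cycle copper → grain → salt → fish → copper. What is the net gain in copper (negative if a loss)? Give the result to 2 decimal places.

1156.26

10000 copper × 2.0229 = 20229 grain
20229 grain × 0.54091 = 10942.06839 salt
10942.06839 salt × 2.2842 = 24993.872616438 fish
24993.872616438 fish × 0.44636 = 11156.26498107326568 copper
Net change: 11156.26498107326568 − 10000 = 1156.26498107326568 copper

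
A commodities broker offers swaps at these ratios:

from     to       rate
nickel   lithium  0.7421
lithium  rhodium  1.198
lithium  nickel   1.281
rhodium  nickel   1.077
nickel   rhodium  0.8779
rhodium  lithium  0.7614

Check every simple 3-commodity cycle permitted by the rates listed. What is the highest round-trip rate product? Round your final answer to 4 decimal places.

0.9575

rhodium→nickel→lithium→rhodium: 1.077 × 0.7421 × 1.198 = 0.95749
rhodium→lithium→nickel→rhodium: 0.7614 × 1.281 × 0.8779 = 0.85626
Maximum is rhodium→nickel→lithium→rhodium at 0.9575; no arbitrage — every cycle loses value.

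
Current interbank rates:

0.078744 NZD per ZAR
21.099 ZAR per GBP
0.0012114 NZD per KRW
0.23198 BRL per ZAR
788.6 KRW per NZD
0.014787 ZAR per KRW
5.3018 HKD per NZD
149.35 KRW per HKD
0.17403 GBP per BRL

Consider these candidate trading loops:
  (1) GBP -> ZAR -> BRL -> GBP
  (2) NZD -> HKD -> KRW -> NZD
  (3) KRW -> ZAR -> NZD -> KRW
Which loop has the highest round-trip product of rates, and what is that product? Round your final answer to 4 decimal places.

(1) 21.099 × 0.23198 × 0.17403 = 0.85180
(2) 5.3018 × 149.35 × 0.0012114 = 0.95922
(3) 0.014787 × 0.078744 × 788.6 = 0.91824
Highest is cycle (2) at 0.9592 (≤1, no arbitrage).

0.9592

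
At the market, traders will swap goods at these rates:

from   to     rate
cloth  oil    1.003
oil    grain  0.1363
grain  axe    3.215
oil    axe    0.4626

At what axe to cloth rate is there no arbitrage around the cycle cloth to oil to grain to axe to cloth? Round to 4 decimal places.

2.2752

Known legs of the cycle: 1.003 × 0.1363 × 3.215 = 0.4395191135
For no arbitrage the full-cycle product must be 1, so the missing rate is 1 / 0.4395191135 ≈ 2.275214.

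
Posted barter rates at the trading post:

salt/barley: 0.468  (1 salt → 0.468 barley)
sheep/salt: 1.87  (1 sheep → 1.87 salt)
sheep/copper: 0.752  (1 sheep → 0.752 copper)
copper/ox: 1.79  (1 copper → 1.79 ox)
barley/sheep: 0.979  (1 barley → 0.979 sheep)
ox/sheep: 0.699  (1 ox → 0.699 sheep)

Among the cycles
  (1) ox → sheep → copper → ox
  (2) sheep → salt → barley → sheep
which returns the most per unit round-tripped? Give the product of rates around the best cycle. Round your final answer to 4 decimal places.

(1) 0.699 × 0.752 × 1.79 = 0.94091
(2) 1.87 × 0.468 × 0.979 = 0.85678
Highest is cycle (1) at 0.9409 (≤1, no arbitrage).

0.9409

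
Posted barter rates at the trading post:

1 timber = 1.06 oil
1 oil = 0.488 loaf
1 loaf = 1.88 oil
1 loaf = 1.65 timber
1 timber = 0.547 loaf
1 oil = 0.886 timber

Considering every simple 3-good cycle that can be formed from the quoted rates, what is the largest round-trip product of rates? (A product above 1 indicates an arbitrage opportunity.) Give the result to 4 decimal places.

oil→timber→loaf→oil: 0.886 × 0.547 × 1.88 = 0.91113
oil→loaf→timber→oil: 0.488 × 1.65 × 1.06 = 0.85351
Maximum is oil→timber→loaf→oil at 0.9111; no arbitrage — every cycle loses value.

0.9111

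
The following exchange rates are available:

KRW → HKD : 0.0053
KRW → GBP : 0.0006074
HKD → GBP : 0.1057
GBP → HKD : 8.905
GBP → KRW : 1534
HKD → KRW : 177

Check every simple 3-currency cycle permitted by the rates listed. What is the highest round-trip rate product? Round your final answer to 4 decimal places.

KRW→GBP→HKD→KRW: 0.0006074 × 8.905 × 177 = 0.95737
KRW→HKD→GBP→KRW: 0.0053 × 0.1057 × 1534 = 0.85936
Maximum is KRW→GBP→HKD→KRW at 0.9574; no arbitrage — every cycle loses value.

0.9574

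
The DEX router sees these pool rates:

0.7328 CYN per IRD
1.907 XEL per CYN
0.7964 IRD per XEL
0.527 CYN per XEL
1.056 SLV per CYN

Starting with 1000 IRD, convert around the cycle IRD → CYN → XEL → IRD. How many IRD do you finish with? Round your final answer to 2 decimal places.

1112.93

1000 IRD × 0.7328 = 732.8 CYN
732.8 CYN × 1.907 = 1397.4496 XEL
1397.4496 XEL × 0.7964 = 1112.92886144 IRD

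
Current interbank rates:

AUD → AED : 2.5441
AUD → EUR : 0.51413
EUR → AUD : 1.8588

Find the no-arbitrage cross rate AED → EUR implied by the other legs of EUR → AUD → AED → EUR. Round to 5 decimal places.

0.21146

Known legs of the cycle: 1.8588 × 2.5441 = 4.72897308
For no arbitrage the full-cycle product must be 1, so the missing rate is 1 / 4.72897308 ≈ 0.2114624.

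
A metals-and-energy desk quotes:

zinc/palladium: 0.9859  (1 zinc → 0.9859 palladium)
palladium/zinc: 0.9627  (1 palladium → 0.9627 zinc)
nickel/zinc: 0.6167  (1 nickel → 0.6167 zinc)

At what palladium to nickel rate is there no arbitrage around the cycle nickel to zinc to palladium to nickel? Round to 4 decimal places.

Known legs of the cycle: 0.6167 × 0.9859 = 0.60800453
For no arbitrage the full-cycle product must be 1, so the missing rate is 1 / 0.60800453 ≈ 1.644725.

1.6447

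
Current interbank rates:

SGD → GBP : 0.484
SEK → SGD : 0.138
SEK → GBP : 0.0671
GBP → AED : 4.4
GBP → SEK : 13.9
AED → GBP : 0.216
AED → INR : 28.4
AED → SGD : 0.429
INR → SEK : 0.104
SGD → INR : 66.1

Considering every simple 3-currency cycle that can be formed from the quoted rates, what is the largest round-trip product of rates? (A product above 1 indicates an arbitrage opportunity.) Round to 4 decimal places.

0.9487

INR→SEK→SGD→INR: 0.104 × 0.138 × 66.1 = 0.94867
SEK→SGD→GBP→SEK: 0.138 × 0.484 × 13.9 = 0.92841
GBP→AED→SGD→GBP: 4.4 × 0.429 × 0.484 = 0.91360
Maximum is INR→SEK→SGD→INR at 0.9487; no arbitrage — every cycle loses value.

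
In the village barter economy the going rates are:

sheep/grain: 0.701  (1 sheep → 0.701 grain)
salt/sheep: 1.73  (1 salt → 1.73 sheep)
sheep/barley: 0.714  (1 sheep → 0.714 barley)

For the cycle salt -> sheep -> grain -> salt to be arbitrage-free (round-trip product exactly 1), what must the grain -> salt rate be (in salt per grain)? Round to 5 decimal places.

0.82459

Known legs of the cycle: 1.73 × 0.701 = 1.21273
For no arbitrage the full-cycle product must be 1, so the missing rate is 1 / 1.21273 ≈ 0.8245859.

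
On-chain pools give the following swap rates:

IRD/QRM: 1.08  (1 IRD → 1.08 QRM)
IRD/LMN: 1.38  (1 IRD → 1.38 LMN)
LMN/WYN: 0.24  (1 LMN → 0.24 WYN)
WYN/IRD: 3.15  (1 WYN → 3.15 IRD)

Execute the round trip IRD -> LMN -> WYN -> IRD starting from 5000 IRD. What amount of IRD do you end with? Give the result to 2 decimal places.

5216.40

5000 IRD × 1.38 = 6900 LMN
6900 LMN × 0.24 = 1656 WYN
1656 WYN × 3.15 = 5216.4 IRD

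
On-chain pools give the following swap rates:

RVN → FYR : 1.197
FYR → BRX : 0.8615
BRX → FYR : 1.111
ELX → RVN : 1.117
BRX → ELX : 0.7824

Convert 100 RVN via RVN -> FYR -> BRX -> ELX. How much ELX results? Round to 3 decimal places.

80.682

100 RVN × 1.197 = 119.7 FYR
119.7 FYR × 0.8615 = 103.12155 BRX
103.12155 BRX × 0.7824 = 80.68230072 ELX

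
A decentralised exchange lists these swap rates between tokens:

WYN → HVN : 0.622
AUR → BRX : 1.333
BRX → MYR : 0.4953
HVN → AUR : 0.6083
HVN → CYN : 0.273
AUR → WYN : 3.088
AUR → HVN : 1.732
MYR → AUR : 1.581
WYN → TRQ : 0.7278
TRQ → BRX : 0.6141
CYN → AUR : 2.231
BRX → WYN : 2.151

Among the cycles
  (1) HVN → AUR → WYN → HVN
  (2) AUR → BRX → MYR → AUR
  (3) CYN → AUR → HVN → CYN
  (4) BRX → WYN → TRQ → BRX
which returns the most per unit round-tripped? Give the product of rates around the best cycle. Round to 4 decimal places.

(1) 0.6083 × 3.088 × 0.622 = 1.16838
(2) 1.333 × 0.4953 × 1.581 = 1.04383
(3) 2.231 × 1.732 × 0.273 = 1.05490
(4) 2.151 × 0.7278 × 0.6141 = 0.96137
Highest is cycle (1) at 1.1684 (>1, arbitrage).

1.1684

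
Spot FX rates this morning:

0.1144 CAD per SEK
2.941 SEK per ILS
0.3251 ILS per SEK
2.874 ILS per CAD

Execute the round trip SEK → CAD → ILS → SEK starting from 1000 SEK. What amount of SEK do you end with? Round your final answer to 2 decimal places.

966.96

1000 SEK × 0.1144 = 114.4 CAD
114.4 CAD × 2.874 = 328.7856 ILS
328.7856 ILS × 2.941 = 966.9584496 SEK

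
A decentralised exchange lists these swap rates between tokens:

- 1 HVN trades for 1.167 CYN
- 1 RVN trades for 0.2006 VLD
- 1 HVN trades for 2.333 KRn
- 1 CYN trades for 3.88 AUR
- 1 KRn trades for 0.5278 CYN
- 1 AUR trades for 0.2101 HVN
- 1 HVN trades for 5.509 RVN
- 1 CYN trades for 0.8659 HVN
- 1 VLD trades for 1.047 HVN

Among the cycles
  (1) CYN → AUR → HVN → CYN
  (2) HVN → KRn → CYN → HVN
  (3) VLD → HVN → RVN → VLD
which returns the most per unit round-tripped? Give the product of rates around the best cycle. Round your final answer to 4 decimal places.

1.1570

(1) 3.88 × 0.2101 × 1.167 = 0.95132
(2) 2.333 × 0.5278 × 0.8659 = 1.06623
(3) 1.047 × 5.509 × 0.2006 = 1.15705
Highest is cycle (3) at 1.1570 (>1, arbitrage).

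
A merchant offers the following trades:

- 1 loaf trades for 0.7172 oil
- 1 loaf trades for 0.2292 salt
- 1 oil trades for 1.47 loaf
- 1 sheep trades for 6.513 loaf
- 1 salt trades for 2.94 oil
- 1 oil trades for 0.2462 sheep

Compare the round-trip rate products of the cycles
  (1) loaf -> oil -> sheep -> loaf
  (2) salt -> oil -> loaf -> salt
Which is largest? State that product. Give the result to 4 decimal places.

(1) 0.7172 × 0.2462 × 6.513 = 1.15003
(2) 2.94 × 1.47 × 0.2292 = 0.99056
Highest is cycle (1) at 1.1500 (>1, arbitrage).

1.1500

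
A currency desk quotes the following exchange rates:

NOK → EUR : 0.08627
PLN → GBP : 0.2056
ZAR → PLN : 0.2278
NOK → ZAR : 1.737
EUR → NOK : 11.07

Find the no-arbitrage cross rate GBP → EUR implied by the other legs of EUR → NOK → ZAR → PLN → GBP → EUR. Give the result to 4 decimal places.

Known legs of the cycle: 11.07 × 1.737 × 0.2278 × 0.2056 = 0.9005840880912
For no arbitrage the full-cycle product must be 1, so the missing rate is 1 / 0.9005840880912 ≈ 1.110390.

1.1104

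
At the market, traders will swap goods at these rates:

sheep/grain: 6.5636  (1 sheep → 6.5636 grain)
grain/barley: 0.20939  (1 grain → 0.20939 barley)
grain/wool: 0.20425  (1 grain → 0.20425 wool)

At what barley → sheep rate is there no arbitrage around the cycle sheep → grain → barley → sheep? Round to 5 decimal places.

Known legs of the cycle: 6.5636 × 0.20939 = 1.374352204
For no arbitrage the full-cycle product must be 1, so the missing rate is 1 / 1.374352204 ≈ 0.7276155.

0.72762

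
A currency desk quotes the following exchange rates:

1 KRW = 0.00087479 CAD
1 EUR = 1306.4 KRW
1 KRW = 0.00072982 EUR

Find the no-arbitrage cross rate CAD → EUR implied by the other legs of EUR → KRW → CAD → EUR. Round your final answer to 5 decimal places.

0.87502

Known legs of the cycle: 1306.4 × 0.00087479 = 1.142825656
For no arbitrage the full-cycle product must be 1, so the missing rate is 1 / 1.142825656 ≈ 0.8750241.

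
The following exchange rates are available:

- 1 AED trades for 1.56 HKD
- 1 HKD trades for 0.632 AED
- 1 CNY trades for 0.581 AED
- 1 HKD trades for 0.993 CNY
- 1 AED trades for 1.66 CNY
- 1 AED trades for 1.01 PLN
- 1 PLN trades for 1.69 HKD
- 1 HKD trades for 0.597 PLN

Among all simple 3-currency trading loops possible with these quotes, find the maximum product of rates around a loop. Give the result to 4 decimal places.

HKD→AED→PLN→HKD: 0.632 × 1.01 × 1.69 = 1.07876
HKD→CNY→AED→HKD: 0.993 × 0.581 × 1.56 = 0.90002
Maximum is HKD→AED→PLN→HKD at 1.0788; arbitrage exists.

1.0788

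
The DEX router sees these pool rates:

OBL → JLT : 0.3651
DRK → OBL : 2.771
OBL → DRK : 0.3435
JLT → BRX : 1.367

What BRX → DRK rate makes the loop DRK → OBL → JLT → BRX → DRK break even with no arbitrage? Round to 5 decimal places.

0.72307

Known legs of the cycle: 2.771 × 0.3651 × 1.367 = 1.3829831007
For no arbitrage the full-cycle product must be 1, so the missing rate is 1 / 1.3829831007 ≈ 0.7230746.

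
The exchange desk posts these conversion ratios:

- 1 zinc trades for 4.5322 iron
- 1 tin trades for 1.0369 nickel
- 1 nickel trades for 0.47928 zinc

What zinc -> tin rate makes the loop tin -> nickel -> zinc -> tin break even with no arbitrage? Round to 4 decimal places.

Known legs of the cycle: 1.0369 × 0.47928 = 0.496965432
For no arbitrage the full-cycle product must be 1, so the missing rate is 1 / 0.496965432 ≈ 2.012212.

2.0122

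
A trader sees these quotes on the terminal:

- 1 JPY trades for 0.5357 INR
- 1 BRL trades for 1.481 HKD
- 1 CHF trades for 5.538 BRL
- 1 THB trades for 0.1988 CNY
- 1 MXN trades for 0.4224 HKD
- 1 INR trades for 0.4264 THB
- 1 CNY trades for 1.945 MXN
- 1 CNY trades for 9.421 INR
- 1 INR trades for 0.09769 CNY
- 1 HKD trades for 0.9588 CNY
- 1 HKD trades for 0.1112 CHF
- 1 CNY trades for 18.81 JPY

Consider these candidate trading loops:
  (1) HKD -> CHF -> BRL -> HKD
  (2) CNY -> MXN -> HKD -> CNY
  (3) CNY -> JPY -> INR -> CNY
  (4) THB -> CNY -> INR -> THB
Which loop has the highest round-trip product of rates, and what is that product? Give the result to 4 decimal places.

(1) 0.1112 × 5.538 × 1.481 = 0.91204
(2) 1.945 × 0.4224 × 0.9588 = 0.78772
(3) 18.81 × 0.5357 × 0.09769 = 0.98437
(4) 0.1988 × 9.421 × 0.4264 = 0.79860
Highest is cycle (3) at 0.9844 (≤1, no arbitrage).

0.9844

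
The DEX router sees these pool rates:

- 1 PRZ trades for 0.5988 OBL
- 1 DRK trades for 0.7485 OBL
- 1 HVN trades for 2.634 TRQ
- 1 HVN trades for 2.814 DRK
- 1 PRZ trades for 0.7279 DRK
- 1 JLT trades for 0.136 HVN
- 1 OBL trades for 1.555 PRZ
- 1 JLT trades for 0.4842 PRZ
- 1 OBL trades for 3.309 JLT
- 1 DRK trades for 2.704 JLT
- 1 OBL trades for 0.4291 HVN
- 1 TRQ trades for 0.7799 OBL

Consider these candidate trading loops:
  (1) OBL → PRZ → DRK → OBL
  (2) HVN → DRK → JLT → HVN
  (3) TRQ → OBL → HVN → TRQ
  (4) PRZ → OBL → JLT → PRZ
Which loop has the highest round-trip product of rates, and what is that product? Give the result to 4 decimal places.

1.0348

(1) 1.555 × 0.7279 × 0.7485 = 0.84722
(2) 2.814 × 2.704 × 0.136 = 1.03483
(3) 0.7799 × 0.4291 × 2.634 = 0.88148
(4) 0.5988 × 3.309 × 0.4842 = 0.95941
Highest is cycle (2) at 1.0348 (>1, arbitrage).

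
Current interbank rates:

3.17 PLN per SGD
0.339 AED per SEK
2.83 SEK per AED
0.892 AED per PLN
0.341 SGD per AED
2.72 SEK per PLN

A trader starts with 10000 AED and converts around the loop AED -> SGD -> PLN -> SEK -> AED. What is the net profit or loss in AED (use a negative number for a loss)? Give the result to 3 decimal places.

-32.592

10000 AED × 0.341 = 3410 SGD
3410 SGD × 3.17 = 10809.7 PLN
10809.7 PLN × 2.72 = 29402.384 SEK
29402.384 SEK × 0.339 = 9967.408176 AED
Net change: 9967.408176 − 10000 = -32.591824 AED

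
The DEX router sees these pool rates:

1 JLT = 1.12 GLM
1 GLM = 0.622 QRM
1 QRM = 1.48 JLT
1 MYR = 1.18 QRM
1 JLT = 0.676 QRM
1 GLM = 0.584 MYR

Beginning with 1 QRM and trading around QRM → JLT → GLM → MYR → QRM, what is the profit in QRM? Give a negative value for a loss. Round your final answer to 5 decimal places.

1 QRM × 1.48 = 1.48 JLT
1.48 JLT × 1.12 = 1.6576 GLM
1.6576 GLM × 0.584 = 0.9680384 MYR
0.9680384 MYR × 1.18 = 1.142285312 QRM
Net change: 1.142285312 − 1 = 0.142285312 QRM

0.14229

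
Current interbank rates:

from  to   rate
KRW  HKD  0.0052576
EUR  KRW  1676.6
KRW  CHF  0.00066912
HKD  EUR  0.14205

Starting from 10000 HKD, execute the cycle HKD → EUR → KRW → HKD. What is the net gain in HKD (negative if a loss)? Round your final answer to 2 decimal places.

2521.55

10000 HKD × 0.14205 = 1420.5 EUR
1420.5 EUR × 1676.6 = 2381610.3 KRW
2381610.3 KRW × 0.0052576 = 12521.55431328 HKD
Net change: 12521.55431328 − 10000 = 2521.55431328 HKD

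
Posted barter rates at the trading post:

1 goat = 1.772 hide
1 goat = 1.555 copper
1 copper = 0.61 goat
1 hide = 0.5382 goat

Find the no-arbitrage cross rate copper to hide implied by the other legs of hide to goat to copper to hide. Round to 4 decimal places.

Known legs of the cycle: 0.5382 × 1.555 = 0.836901
For no arbitrage the full-cycle product must be 1, so the missing rate is 1 / 0.836901 ≈ 1.194884.

1.1949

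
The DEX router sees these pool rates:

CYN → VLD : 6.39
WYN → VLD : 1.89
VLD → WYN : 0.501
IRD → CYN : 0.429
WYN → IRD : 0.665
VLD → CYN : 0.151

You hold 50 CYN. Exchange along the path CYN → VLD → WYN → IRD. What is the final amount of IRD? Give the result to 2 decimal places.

106.45

50 CYN × 6.39 = 319.5 VLD
319.5 VLD × 0.501 = 160.0695 WYN
160.0695 WYN × 0.665 = 106.4462175 IRD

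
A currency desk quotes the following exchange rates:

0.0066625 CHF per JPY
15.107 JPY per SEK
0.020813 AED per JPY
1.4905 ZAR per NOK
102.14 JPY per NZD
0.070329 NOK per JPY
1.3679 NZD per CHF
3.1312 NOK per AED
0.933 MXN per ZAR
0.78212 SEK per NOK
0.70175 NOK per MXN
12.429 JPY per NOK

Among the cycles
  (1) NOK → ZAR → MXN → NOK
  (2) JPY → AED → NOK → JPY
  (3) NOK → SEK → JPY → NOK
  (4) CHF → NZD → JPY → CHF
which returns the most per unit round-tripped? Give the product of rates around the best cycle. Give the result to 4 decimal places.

0.9759

(1) 1.4905 × 0.933 × 0.70175 = 0.97588
(2) 0.020813 × 3.1312 × 12.429 = 0.80999
(3) 0.78212 × 15.107 × 0.070329 = 0.83097
(4) 1.3679 × 102.14 × 0.0066625 = 0.93087
Highest is cycle (1) at 0.9759 (≤1, no arbitrage).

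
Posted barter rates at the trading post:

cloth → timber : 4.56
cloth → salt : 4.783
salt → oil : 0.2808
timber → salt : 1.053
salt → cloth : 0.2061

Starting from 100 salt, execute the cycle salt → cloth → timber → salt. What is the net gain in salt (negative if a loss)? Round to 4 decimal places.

-1.0374

100 salt × 0.2061 = 20.61 cloth
20.61 cloth × 4.56 = 93.9816 timber
93.9816 timber × 1.053 = 98.9626248 salt
Net change: 98.9626248 − 100 = -1.0373752 salt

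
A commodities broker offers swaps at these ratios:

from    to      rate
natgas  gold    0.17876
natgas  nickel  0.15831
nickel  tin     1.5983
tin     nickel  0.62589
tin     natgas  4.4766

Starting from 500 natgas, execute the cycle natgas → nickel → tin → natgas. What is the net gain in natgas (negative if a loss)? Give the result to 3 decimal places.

500 natgas × 0.15831 = 79.155 nickel
79.155 nickel × 1.5983 = 126.5134365 tin
126.5134365 tin × 4.4766 = 566.3500498359 natgas
Net change: 566.3500498359 − 500 = 66.3500498359 natgas

66.350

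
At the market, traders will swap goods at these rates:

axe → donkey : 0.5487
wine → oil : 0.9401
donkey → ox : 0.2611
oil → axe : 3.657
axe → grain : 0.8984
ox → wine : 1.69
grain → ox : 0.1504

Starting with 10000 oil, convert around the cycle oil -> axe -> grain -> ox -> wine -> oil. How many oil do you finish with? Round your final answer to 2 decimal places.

7850.61

10000 oil × 3.657 = 36570 axe
36570 axe × 0.8984 = 32854.488 grain
32854.488 grain × 0.1504 = 4941.3149952 ox
4941.3149952 ox × 1.69 = 8350.822341888 wine
8350.822341888 wine × 0.9401 = 7850.6080836089088 oil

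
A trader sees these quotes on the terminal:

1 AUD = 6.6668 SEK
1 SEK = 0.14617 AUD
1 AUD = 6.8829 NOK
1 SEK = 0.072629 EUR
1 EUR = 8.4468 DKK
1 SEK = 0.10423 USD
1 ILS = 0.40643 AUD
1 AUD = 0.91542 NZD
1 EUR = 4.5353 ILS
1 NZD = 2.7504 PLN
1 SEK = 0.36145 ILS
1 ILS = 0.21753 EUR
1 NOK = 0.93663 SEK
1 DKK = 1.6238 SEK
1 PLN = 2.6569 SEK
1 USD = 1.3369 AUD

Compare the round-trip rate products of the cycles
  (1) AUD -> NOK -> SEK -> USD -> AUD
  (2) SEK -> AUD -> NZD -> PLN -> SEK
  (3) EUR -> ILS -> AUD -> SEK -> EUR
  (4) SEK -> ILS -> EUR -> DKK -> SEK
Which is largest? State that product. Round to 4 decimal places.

1.0784

(1) 6.8829 × 0.93663 × 0.10423 × 1.3369 = 0.89832
(2) 0.14617 × 0.91542 × 2.7504 × 2.6569 = 0.97780
(3) 4.5353 × 0.40643 × 6.6668 × 0.072629 = 0.89252
(4) 0.36145 × 0.21753 × 8.4468 × 1.6238 = 1.07843
Highest is cycle (4) at 1.0784 (>1, arbitrage).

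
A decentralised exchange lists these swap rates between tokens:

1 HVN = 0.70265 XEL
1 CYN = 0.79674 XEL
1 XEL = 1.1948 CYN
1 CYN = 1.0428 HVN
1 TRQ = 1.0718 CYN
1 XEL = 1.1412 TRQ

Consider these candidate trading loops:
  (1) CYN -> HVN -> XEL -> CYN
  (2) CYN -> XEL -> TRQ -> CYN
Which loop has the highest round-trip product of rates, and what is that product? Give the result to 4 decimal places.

(1) 1.0428 × 0.70265 × 1.1948 = 0.87546
(2) 0.79674 × 1.1412 × 1.0718 = 0.97452
Highest is cycle (2) at 0.9745 (≤1, no arbitrage).

0.9745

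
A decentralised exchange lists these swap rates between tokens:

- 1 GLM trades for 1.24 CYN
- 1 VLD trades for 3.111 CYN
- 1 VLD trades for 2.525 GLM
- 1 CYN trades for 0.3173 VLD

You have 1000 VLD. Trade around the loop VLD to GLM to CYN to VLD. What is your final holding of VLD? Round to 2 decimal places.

993.47

1000 VLD × 2.525 = 2525 GLM
2525 GLM × 1.24 = 3131 CYN
3131 CYN × 0.3173 = 993.4663 VLD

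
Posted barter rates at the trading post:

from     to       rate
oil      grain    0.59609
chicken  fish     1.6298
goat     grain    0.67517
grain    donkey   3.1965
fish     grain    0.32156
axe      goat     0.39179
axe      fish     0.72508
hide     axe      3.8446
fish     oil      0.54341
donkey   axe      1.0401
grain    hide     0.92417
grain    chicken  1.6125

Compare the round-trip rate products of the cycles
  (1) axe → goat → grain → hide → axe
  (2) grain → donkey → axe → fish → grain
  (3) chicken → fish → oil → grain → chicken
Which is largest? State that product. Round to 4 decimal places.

0.9399

(1) 0.39179 × 0.67517 × 0.92417 × 3.8446 = 0.93987
(2) 3.1965 × 1.0401 × 0.72508 × 0.32156 = 0.77517
(3) 1.6298 × 0.54341 × 0.59609 × 1.6125 = 0.85128
Highest is cycle (1) at 0.9399 (≤1, no arbitrage).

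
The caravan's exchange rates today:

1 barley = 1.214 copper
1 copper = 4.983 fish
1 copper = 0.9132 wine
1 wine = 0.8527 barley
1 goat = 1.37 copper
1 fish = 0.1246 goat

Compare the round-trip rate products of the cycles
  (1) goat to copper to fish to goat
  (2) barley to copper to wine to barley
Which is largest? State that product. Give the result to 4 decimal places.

0.9453

(1) 1.37 × 4.983 × 0.1246 = 0.85061
(2) 1.214 × 0.9132 × 0.8527 = 0.94532
Highest is cycle (2) at 0.9453 (≤1, no arbitrage).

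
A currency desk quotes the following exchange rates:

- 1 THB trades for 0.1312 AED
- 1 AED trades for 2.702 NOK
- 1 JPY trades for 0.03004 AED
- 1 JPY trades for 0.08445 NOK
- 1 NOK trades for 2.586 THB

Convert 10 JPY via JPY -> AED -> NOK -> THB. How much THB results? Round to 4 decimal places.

10 JPY × 0.03004 = 0.3004 AED
0.3004 AED × 2.702 = 0.8116808 NOK
0.8116808 NOK × 2.586 = 2.0990065488 THB

2.0990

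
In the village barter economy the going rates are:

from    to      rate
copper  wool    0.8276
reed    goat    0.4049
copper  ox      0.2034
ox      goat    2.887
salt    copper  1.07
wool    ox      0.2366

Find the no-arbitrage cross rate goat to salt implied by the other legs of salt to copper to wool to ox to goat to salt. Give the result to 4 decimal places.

1.6532

Known legs of the cycle: 1.07 × 0.8276 × 0.2366 × 2.887 = 0.6048752071544
For no arbitrage the full-cycle product must be 1, so the missing rate is 1 / 0.6048752071544 ≈ 1.653234.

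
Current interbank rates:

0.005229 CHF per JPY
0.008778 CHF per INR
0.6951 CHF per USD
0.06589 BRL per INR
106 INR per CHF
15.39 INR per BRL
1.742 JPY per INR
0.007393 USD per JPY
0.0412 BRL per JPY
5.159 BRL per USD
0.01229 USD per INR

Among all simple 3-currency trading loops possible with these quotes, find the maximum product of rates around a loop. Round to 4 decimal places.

JPY→BRL→INR→JPY: 0.0412 × 15.39 × 1.742 = 1.10455
INR→USD→BRL→INR: 0.01229 × 5.159 × 15.39 = 0.97579
JPY→CHF→INR→JPY: 0.005229 × 106 × 1.742 = 0.96555
INR→USD→CHF→INR: 0.01229 × 0.6951 × 106 = 0.90553
Maximum is JPY→BRL→INR→JPY at 1.1045; arbitrage exists.

1.1045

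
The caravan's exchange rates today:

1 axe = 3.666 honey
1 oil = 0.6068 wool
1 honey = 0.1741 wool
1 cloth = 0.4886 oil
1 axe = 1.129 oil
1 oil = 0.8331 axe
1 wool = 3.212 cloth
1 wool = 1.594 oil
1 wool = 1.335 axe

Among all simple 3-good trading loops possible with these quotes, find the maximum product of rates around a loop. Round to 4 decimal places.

0.9523

wool→cloth→oil→wool: 3.212 × 0.4886 × 0.6068 = 0.95230
wool→axe→oil→wool: 1.335 × 1.129 × 0.6068 = 0.91458
wool→axe→honey→wool: 1.335 × 3.666 × 0.1741 = 0.85206
Maximum is wool→cloth→oil→wool at 0.9523; no arbitrage — every cycle loses value.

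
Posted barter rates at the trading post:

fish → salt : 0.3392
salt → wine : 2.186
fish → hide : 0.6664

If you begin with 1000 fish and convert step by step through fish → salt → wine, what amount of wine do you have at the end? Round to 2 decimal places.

741.49

1000 fish × 0.3392 = 339.2 salt
339.2 salt × 2.186 = 741.4912 wine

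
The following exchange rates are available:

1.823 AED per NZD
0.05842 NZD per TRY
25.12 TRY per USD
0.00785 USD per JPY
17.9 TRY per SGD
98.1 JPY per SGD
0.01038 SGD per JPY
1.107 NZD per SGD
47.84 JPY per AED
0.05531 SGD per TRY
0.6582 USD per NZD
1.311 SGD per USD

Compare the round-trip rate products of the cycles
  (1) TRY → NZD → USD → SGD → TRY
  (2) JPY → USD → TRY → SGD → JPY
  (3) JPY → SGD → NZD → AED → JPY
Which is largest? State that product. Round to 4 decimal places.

(1) 0.05842 × 0.6582 × 1.311 × 17.9 = 0.90235
(2) 0.00785 × 25.12 × 0.05531 × 98.1 = 1.06995
(3) 0.01038 × 1.107 × 1.823 × 47.84 = 1.00213
Highest is cycle (2) at 1.0699 (>1, arbitrage).

1.0699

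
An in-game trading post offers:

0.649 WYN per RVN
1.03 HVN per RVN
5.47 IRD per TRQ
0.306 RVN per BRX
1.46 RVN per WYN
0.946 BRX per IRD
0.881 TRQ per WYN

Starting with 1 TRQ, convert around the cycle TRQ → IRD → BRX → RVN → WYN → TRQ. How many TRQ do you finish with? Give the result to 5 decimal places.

1 TRQ × 5.47 = 5.47 IRD
5.47 IRD × 0.946 = 5.17462 BRX
5.17462 BRX × 0.306 = 1.58343372 RVN
1.58343372 RVN × 0.649 = 1.02764848428 WYN
1.02764848428 WYN × 0.881 = 0.90535831465068 TRQ

0.90536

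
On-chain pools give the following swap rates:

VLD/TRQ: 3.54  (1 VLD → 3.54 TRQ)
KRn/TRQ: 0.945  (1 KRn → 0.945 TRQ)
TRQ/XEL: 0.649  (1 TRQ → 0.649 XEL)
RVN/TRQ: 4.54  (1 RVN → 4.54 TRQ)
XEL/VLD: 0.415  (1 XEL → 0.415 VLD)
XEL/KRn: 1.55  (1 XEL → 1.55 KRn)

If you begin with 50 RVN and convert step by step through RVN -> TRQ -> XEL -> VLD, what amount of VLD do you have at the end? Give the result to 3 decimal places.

50 RVN × 4.54 = 227 TRQ
227 TRQ × 0.649 = 147.323 XEL
147.323 XEL × 0.415 = 61.139045 VLD

61.139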